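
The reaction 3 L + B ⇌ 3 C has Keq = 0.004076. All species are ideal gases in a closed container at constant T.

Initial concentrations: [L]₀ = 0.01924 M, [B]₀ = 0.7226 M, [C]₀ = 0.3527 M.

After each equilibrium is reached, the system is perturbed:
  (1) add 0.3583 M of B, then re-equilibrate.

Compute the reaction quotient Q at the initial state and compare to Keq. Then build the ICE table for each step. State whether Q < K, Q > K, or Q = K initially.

Q₀ = 8525; Q > K (proceeds reverse)

Q₀ = 8525 vs Keq = 0.004076 ⇒ Q>K, reverse
Step 1:
                   L          B          C
  Initial    0.01924     0.7226     0.3527
  Change      0.3043     0.1014    -0.3043
  Equil       0.3235      0.824    0.04845
  solve Keq expr → x = -0.1014; check Q = 0.004076
Then add 0.3583 M of B.
Step 2:
                   L          B          C
  Initial     0.3235      1.182    0.04845
  Change   -0.005278  -0.001759   0.005278
  Equil       0.3182      1.181    0.05372
  solve Keq expr → x = 0.001759; check Q = 0.004076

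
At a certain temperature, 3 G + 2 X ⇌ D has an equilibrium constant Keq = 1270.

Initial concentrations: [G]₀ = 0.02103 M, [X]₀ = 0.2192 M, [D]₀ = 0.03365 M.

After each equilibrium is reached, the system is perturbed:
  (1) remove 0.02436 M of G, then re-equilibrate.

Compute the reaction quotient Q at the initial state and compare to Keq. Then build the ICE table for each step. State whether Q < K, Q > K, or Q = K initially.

Q₀ = 7.5298e+04; Q > K (proceeds reverse)

Q₀ = 7.5298e+04 vs Keq = 1270 ⇒ Q>K, reverse
Step 1:
                   G          X          D
  I          0.02103     0.2192    0.03365
  C          0.04216    0.02811   -0.01405
  E          0.06319     0.2473     0.0196
  solve Keq expr → x = -0.01405; check Q = 1270
Then remove 0.02436 M of G.
Step 2:
                   G          X          D
  I          0.03883     0.2473     0.0196
  C          0.01628    0.01086  -0.005428
  E          0.05511     0.2582    0.01417
  solve Keq expr → x = -0.005428; check Q = 1270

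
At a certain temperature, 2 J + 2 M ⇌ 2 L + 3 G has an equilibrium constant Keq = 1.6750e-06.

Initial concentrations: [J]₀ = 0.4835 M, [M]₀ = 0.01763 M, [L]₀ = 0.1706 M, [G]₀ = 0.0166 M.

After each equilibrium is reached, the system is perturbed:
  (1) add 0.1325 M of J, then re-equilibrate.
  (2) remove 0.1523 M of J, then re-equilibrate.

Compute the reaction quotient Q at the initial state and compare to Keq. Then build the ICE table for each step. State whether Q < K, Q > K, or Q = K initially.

Q₀ = 0.001832; Q > K (proceeds reverse)

Q₀ = 0.001832 vs Keq = 1.6750e-06 ⇒ Q>K, reverse
Step 1:
                    J           M           L           G
  Initial      0.4835     0.01763      0.1706      0.0166
  Change     0.009557    0.009557   -0.009557    -0.01434
  Equil        0.4931     0.02719       0.161    0.002264
  solve Keq expr → x = -0.004779; check Q = 1.6750e-06
Then add 0.1325 M of J.
Step 2:
                    J           M           L           G
  Initial      0.6256     0.02719       0.161    0.002264
  Change  -2.4659e-04 -2.4659e-04  2.4659e-04  3.6988e-04
  Equil        0.6253     0.02694      0.1613    0.002634
  solve Keq expr → x = 1.2329e-04; check Q = 1.6750e-06
Then remove 0.1523 M of J.
Step 3:
                    J           M           L           G
  Initial       0.473     0.02694      0.1613    0.002634
  Change   2.8555e-04  2.8555e-04 -2.8555e-04 -4.2832e-04
  Equil        0.4733     0.02723       0.161    0.002206
  solve Keq expr → x = -1.4277e-04; check Q = 1.6750e-06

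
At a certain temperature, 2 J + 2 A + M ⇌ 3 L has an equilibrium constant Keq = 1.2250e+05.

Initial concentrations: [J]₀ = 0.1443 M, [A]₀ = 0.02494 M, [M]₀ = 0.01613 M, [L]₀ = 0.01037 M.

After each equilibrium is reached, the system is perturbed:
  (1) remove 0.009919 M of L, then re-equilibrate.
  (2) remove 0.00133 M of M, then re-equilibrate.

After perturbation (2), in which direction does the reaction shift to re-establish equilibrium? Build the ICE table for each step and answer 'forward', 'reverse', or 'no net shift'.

Direction: reverse

Q₀ = 5.338 vs Keq = 1.2250e+05 ⇒ Q<K, forward
Step 1:
                   J          A          M          L
  Initial     0.1443    0.02494    0.01613    0.01037
  Change      -0.022     -0.022     -0.011    0.03299
  Equil       0.1223   0.002945   0.005132    0.04336
  solve Keq expr → x = 0.011; check Q = 1.2250e+05
Then remove 0.009919 M of L.
Step 2:
                   J          A          M          L
  Initial     0.1223   0.002945   0.005132    0.03344
  Change  -7.5327e-04 -7.5327e-04 -3.7664e-04    0.00113
  Equil       0.1216   0.002191   0.004756    0.03457
  solve Keq expr → x = 3.7664e-04; check Q = 1.2250e+05
Then remove 0.00133 M of M.
Step 3:
                   J          A          M          L
  Initial     0.1216   0.002191   0.003426    0.03457
  Change  2.8567e-04 2.8567e-04 1.4283e-04 -4.2850e-04
  Equil       0.1218   0.002477   0.003568    0.03415
  solve Keq expr → x = -1.4283e-04; check Q = 1.2250e+05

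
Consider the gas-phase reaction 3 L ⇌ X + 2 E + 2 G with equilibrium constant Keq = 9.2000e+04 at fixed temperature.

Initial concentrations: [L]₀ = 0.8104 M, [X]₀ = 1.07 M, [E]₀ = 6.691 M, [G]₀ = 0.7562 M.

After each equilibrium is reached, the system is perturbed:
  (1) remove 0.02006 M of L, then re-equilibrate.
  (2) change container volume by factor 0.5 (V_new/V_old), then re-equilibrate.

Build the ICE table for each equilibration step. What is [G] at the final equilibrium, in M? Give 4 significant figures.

Q₀ = 51.47 vs Keq = 9.2000e+04 ⇒ Q<K, forward
Step 1:
                   L          X          E          G
  init        0.8104       1.07      6.691     0.7562
  Δ          -0.7073     0.2358     0.4715     0.4715
  eq          0.1031      1.306      7.163      1.228
  solve Keq expr → x = 0.2358; check Q = 9.2000e+04
Then remove 0.02006 M of L.
Step 2:
                   L          X          E          G
  init       0.08309      1.306      7.163      1.228
  Δ          0.01906  -0.006353   -0.01271   -0.01271
  eq          0.1021      1.299       7.15      1.215
  solve Keq expr → x = -0.006353; check Q = 9.2000e+04
Then change container volume by factor 0.5 (V_new/V_old).
Step 3:
                   L          X          E          G
  init        0.2043      2.599       14.3       2.43
  Δ           0.1108   -0.03693   -0.07386   -0.07386
  eq          0.3151      2.562      14.23      2.356
  solve Keq expr → x = -0.03693; check Q = 9.2000e+04

[G]_eq = 2.356 M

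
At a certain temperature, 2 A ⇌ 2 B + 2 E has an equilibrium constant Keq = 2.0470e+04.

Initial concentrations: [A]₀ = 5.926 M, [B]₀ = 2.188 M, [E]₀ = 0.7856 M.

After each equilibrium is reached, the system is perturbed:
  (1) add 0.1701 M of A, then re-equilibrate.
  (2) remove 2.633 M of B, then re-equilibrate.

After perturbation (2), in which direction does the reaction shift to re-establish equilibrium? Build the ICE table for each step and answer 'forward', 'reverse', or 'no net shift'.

Direction: forward

Q₀ = 0.08413 vs Keq = 2.0470e+04 ⇒ Q<K, forward
Step 1:
                  A         B         E
  I           5.926     2.188    0.7856
  C           -5.58      5.58      5.58
  E          0.3456     7.768     6.366
  solve Keq expr → x = 2.79; check Q = 2.0470e+04
Then add 0.1701 M of A.
Step 2:
                  A         B         E
  I          0.5157     7.768     6.366
  C         -0.1547    0.1547    0.1547
  E          0.3611     7.923     6.521
  solve Keq expr → x = 0.07733; check Q = 2.0470e+04
Then remove 2.633 M of B.
Step 3:
                  A         B         E
  I          0.3611      5.29     6.521
  C         -0.1108    0.1108    0.1108
  E          0.2503     5.401     6.631
  solve Keq expr → x = 0.05538; check Q = 2.0470e+04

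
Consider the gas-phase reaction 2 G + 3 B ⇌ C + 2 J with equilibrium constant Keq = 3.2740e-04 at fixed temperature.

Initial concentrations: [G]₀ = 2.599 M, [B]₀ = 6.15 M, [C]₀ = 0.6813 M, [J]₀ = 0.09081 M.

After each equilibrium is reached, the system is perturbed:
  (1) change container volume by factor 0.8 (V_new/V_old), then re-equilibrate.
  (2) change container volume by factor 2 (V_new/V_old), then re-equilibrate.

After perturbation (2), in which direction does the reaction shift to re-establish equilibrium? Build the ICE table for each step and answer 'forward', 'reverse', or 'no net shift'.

Q₀ = 3.5758e-06 vs Keq = 3.2740e-04 ⇒ Q<K, forward
Step 1:
                   G          B          C          J
  init         2.599       6.15     0.6813    0.09081
  Δ          -0.4391    -0.6586     0.2195     0.4391
  eq            2.16      5.491     0.9008     0.5299
  solve Keq expr → x = 0.2195; check Q = 3.2740e-04
Then change container volume by factor 0.8 (V_new/V_old).
Step 2:
                   G          B          C          J
  init           2.7      6.864      1.126     0.6624
  Δ         -0.09552    -0.1433    0.04776    0.09552
  eq           2.604      6.721      1.174     0.7579
  solve Keq expr → x = 0.04776; check Q = 3.2740e-04
Then change container volume by factor 2 (V_new/V_old).
Step 3:
                   G          B          C          J
  init         1.302       3.36     0.5869     0.3789
  Δ           0.1359     0.2038   -0.06794    -0.1359
  eq           1.438      3.564      0.519     0.2431
  solve Keq expr → x = -0.06794; check Q = 3.2740e-04

Direction: reverse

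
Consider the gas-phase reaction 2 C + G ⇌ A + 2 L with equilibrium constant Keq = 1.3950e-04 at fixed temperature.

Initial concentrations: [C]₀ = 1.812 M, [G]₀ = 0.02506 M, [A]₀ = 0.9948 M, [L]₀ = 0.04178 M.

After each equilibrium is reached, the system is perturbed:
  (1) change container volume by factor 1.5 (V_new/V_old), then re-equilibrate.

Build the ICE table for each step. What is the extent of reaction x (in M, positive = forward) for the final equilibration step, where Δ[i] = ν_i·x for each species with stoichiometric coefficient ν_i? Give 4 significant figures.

x = 0 M

Q₀ = 0.0211 vs Keq = 1.3950e-04 ⇒ Q>K, reverse
Step 1:
                  C         G         A         L
  Initial     1.812   0.02506    0.9948   0.04178
  Change    0.03716   0.01858  -0.01858  -0.03716
  Equil       1.849   0.04364    0.9762  0.004618
  solve Keq expr → x = -0.01858; check Q = 1.3950e-04
Then change container volume by factor 1.5 (V_new/V_old).
Step 2:
                  C         G         A         L
  Initial     1.233   0.02909    0.6508  0.003079
  Change          0         0         0         0
  Equil       1.233   0.02909    0.6508  0.003079
  solve Keq expr → x = 0; check Q = 1.3950e-04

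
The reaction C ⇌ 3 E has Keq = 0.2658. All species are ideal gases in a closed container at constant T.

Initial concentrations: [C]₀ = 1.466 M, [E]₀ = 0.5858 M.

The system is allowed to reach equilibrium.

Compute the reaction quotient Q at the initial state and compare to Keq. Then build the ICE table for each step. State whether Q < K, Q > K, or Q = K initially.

Q₀ = 0.1371; Q < K (proceeds forward)

Q₀ = 0.1371 vs Keq = 0.2658 ⇒ Q<K, forward
Step 1:
                   C          E
  Initial      1.466     0.5858
  Change    -0.04565     0.1369
  Equil         1.42     0.7227
  solve Keq expr → x = 0.04565; check Q = 0.2658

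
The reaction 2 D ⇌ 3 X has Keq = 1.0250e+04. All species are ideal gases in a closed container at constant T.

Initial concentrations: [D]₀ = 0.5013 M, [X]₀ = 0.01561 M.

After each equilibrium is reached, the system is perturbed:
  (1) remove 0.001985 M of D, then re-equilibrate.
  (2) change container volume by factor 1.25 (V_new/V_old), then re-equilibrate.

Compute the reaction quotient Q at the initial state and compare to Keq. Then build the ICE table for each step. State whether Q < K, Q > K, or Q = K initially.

Q₀ = 1.5136e-05 vs Keq = 1.0250e+04 ⇒ Q<K, forward
Step 1:
                    D           X
  I            0.5013     0.01561
  C           -0.4948      0.7422
  E          0.006516      0.7578
  solve Keq expr → x = 0.2474; check Q = 1.0250e+04
Then remove 0.001985 M of D.
Step 2:
                    D           X
  I          0.004531      0.7578
  C          0.001947   -0.002921
  E          0.006478      0.7549
  solve Keq expr → x = -9.7368e-04; check Q = 1.0250e+04
Then change container volume by factor 1.25 (V_new/V_old).
Step 3:
                    D           X
  I          0.005182      0.6039
  C       -5.3783e-04  8.0675e-04
  E          0.004645      0.6047
  solve Keq expr → x = 2.6892e-04; check Q = 1.0250e+04

Q₀ = 1.5136e-05; Q < K (proceeds forward)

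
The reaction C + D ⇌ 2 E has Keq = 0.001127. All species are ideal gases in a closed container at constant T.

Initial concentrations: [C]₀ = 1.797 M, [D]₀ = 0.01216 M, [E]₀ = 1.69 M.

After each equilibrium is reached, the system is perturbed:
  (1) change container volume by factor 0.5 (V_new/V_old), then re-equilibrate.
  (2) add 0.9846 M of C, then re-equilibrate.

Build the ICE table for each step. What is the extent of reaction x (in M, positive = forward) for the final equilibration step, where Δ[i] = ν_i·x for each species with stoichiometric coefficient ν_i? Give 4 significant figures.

Q₀ = 130.7 vs Keq = 0.001127 ⇒ Q>K, reverse
Step 1:
                   C          D          E
  Initial      1.797    0.01216       1.69
  Change      0.8202     0.8202      -1.64
  Equil        2.617     0.8324    0.04955
  solve Keq expr → x = -0.8202; check Q = 0.001127
Then change container volume by factor 0.5 (V_new/V_old).
Step 2:
                   C          D          E
  Initial      5.234      1.665     0.0991
  Change           0          0          0
  Equil        5.234      1.665     0.0991
  solve Keq expr → x = 0; check Q = 0.001127
Then add 0.9846 M of C.
Step 3:
                   C          D          E
  Initial      6.219      1.665     0.0991
  Change    -0.00437   -0.00437   0.008739
  Equil        6.215       1.66     0.1078
  solve Keq expr → x = 0.00437; check Q = 0.001127

x = 0.00437 M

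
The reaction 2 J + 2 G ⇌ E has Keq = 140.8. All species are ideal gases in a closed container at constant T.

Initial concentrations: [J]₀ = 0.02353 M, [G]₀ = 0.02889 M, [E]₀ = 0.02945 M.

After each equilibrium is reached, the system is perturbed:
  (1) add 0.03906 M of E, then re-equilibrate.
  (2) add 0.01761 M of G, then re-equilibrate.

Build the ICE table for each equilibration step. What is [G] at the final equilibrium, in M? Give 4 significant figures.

[G]_eq = 0.1297 M

Q₀ = 6.3730e+04 vs Keq = 140.8 ⇒ Q>K, reverse
Step 1:
                   J          G          E
  I          0.02353    0.02889    0.02945
  C          0.04961    0.04961   -0.02481
  E          0.07314     0.0785   0.004643
  solve Keq expr → x = -0.02481; check Q = 140.8
Then add 0.03906 M of E.
Step 2:
                   J          G          E
  I          0.07314     0.0785     0.0437
  C          0.03882    0.03882   -0.01941
  E            0.112     0.1173    0.02429
  solve Keq expr → x = -0.01941; check Q = 140.8
Then add 0.01761 M of G.
Step 3:
                   J          G          E
  I            0.112     0.1349    0.02429
  C        -0.005282  -0.005282   0.002641
  E           0.1067     0.1297    0.02693
  solve Keq expr → x = 0.002641; check Q = 140.8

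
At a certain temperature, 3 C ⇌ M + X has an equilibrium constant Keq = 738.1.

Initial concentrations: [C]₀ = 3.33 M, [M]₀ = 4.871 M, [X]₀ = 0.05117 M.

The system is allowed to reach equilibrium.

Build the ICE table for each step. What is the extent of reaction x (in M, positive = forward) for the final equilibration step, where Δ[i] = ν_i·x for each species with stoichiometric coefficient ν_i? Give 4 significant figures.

x = 1.041 M

Q₀ = 0.00675 vs Keq = 738.1 ⇒ Q<K, forward
Step 1:
                  C         M         X
  Initial      3.33     4.871   0.05117
  Change     -3.124     1.041     1.041
  Equil      0.2061     5.912     1.092
  solve Keq expr → x = 1.041; check Q = 738.1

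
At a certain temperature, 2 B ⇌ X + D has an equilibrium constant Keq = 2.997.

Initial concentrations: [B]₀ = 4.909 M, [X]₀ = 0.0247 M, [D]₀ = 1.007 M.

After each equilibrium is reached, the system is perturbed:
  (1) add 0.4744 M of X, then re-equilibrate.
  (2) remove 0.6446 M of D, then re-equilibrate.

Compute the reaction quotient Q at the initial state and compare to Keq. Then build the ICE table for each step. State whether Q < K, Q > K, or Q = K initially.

Q₀ = 0.001032; Q < K (proceeds forward)

Q₀ = 0.001032 vs Keq = 2.997 ⇒ Q<K, forward
Step 1:
                    B           X           D
  init          4.909      0.0247       1.007
  Δ            -3.601       1.801       1.801
  eq            1.308       1.825       2.808
  solve Keq expr → x = 1.801; check Q = 2.997
Then add 0.4744 M of X.
Step 2:
                    B           X           D
  init          1.308         2.3       2.808
  Δ            0.1241    -0.06205    -0.06205
  eq            1.432       2.238       2.746
  solve Keq expr → x = -0.06205; check Q = 2.997
Then remove 0.6446 M of D.
Step 3:
                    B           X           D
  init          1.432       2.238       2.101
  Δ           -0.1391     0.06955     0.06955
  eq            1.293       2.307       2.171
  solve Keq expr → x = 0.06955; check Q = 2.997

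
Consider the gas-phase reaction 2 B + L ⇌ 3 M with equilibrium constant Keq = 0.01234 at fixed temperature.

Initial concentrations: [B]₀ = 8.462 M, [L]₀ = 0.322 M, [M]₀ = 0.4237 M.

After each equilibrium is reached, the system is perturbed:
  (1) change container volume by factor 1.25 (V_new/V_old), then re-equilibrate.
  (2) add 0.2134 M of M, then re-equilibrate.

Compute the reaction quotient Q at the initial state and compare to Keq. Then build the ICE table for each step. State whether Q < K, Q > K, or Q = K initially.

Q₀ = 0.003299; Q < K (proceeds forward)

Q₀ = 0.003299 vs Keq = 0.01234 ⇒ Q<K, forward
Step 1:
                    B           L           M
  Initial       8.462       0.322      0.4237
  Change      -0.1223    -0.06116      0.1835
  Equil          8.34      0.2608      0.6072
  solve Keq expr → x = 0.06116; check Q = 0.01234
Then change container volume by factor 1.25 (V_new/V_old).
Step 2:
                    B           L           M
  Initial       6.672      0.2087      0.4858
  Change            0           0           0
  Equil         6.672      0.2087      0.4858
  solve Keq expr → x = 0; check Q = 0.01234
Then add 0.2134 M of M.
Step 3:
                    B           L           M
  Initial       6.672      0.2087      0.6992
  Change       0.1117     0.05586     -0.1676
  Equil         6.783      0.2645      0.5316
  solve Keq expr → x = -0.05586; check Q = 0.01234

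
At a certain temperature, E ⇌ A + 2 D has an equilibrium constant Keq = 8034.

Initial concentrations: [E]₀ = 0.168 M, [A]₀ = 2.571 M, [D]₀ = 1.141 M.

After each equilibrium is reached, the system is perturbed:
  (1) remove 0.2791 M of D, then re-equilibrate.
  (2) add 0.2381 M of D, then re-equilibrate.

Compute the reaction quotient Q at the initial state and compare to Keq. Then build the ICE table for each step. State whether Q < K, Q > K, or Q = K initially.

Q₀ = 19.92 vs Keq = 8034 ⇒ Q<K, forward
Step 1:
                  E         A         D
  init        0.168     2.571     1.141
  Δ         -0.1673    0.1673    0.3345
  eq      7.4205e-04     2.738     1.476
  solve Keq expr → x = 0.1673; check Q = 8034
Then remove 0.2791 M of D.
Step 2:
                  E         A         D
  init    7.4205e-04     2.738     1.196
  Δ       -2.5371e-04 2.5371e-04 5.0743e-04
  eq      4.8833e-04     2.739     1.197
  solve Keq expr → x = 2.5371e-04; check Q = 8034
Then add 0.2381 M of D.
Step 3:
                  E         A         D
  init    4.8833e-04     2.739     1.435
  Δ       2.1314e-04 -2.1314e-04 -4.2627e-04
  eq      7.0147e-04     2.738     1.435
  solve Keq expr → x = -2.1314e-04; check Q = 8034

Q₀ = 19.92; Q < K (proceeds forward)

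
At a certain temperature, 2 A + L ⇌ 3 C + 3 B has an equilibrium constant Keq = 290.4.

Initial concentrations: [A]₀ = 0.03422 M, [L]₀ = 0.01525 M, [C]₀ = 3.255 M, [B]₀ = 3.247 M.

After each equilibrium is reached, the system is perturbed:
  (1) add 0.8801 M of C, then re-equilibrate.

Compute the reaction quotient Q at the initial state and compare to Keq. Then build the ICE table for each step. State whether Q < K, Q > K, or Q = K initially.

Q₀ = 6.6110e+07 vs Keq = 290.4 ⇒ Q>K, reverse
Step 1:
                  A         L         C         B
  I         0.03422   0.01525     3.255     3.247
  C           0.785    0.3925    -1.178    -1.178
  E          0.8192    0.4078     2.077     2.069
  solve Keq expr → x = -0.3925; check Q = 290.4
Then add 0.8801 M of C.
Step 2:
                  A         L         C         B
  I          0.8192    0.4078     2.958     2.069
  C          0.1461   0.07304   -0.2191   -0.2191
  E          0.9653    0.4808     2.738      1.85
  solve Keq expr → x = -0.07304; check Q = 290.4

Q₀ = 6.6110e+07; Q > K (proceeds reverse)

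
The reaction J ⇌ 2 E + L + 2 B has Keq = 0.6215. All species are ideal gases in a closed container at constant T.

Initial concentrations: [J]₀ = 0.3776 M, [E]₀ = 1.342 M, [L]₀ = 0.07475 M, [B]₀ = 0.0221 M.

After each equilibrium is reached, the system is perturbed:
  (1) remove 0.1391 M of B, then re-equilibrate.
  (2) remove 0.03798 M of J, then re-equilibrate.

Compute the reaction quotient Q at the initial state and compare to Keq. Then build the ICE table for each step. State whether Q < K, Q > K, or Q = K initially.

Q₀ = 1.7413e-04; Q < K (proceeds forward)

Q₀ = 1.7413e-04 vs Keq = 0.6215 ⇒ Q<K, forward
Step 1:
                  J         E         L         B
  I          0.3776     1.342   0.07475    0.0221
  C          -0.186    0.3721     0.186    0.3721
  E          0.1916     1.714    0.2608    0.3942
  solve Keq expr → x = 0.186; check Q = 0.6215
Then remove 0.1391 M of B.
Step 2:
                  J         E         L         B
  I          0.1916     1.714    0.2608    0.2551
  C        -0.03408   0.06817   0.03408   0.06817
  E          0.1575     1.782    0.2949    0.3233
  solve Keq expr → x = 0.03408; check Q = 0.6215
Then remove 0.03798 M of J.
Step 3:
                  J         E         L         B
  I          0.1195     1.782    0.2949    0.3233
  C         0.01041  -0.02081  -0.01041  -0.02081
  E          0.1299     1.761    0.2845    0.3024
  solve Keq expr → x = -0.01041; check Q = 0.6215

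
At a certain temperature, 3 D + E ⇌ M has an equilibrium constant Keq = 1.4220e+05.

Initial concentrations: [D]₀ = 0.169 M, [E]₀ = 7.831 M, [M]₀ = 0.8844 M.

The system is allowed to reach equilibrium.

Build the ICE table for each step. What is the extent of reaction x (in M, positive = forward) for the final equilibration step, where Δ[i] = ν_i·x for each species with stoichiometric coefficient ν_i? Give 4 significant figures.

Q₀ = 23.4 vs Keq = 1.4220e+05 ⇒ Q<K, forward
Step 1:
                    D           E           M
  I             0.169       7.831      0.8844
  C           -0.1595    -0.05318     0.05318
  E          0.009464       7.778      0.9376
  solve Keq expr → x = 0.05318; check Q = 1.4220e+05

x = 0.05318 M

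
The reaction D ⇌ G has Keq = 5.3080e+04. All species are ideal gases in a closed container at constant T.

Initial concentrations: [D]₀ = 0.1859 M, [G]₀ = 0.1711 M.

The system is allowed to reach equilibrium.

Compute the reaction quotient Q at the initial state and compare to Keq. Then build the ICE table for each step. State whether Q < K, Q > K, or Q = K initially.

Q₀ = 0.9204; Q < K (proceeds forward)

Q₀ = 0.9204 vs Keq = 5.3080e+04 ⇒ Q<K, forward
Step 1:
                  D         G
  I          0.1859    0.1711
  C         -0.1859    0.1859
  E       6.7256e-06     0.357
  solve Keq expr → x = 0.1859; check Q = 5.3080e+04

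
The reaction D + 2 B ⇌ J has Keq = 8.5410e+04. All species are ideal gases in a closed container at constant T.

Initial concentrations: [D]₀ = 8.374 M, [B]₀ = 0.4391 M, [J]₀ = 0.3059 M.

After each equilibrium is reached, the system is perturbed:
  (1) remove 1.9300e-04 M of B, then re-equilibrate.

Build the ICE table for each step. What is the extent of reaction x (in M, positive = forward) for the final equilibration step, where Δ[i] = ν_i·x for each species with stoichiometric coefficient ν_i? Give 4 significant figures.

x = -9.6458e-05 M

Q₀ = 0.1895 vs Keq = 8.5410e+04 ⇒ Q<K, forward
Step 1:
                    D           B           J
  init          8.374      0.4391      0.3059
  Δ           -0.2191     -0.4382      0.2191
  eq            8.155  8.6821e-04       0.525
  solve Keq expr → x = 0.2191; check Q = 8.5410e+04
Then remove 1.9300e-04 M of B.
Step 2:
                    D           B           J
  init          8.155  6.7521e-04       0.525
  Δ        9.6458e-05  1.9292e-04 -9.6458e-05
  eq            8.155  8.6812e-04      0.5249
  solve Keq expr → x = -9.6458e-05; check Q = 8.5410e+04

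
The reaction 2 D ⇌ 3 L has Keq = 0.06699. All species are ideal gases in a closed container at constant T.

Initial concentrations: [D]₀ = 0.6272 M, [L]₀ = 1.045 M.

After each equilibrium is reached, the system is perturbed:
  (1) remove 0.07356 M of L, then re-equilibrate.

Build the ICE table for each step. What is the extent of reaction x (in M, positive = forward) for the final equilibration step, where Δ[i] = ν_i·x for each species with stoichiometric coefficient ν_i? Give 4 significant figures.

x = 0.0208 M

Q₀ = 2.901 vs Keq = 0.06699 ⇒ Q>K, reverse
Step 1:
                    D           L
  Initial      0.6272       1.045
  Change       0.4178     -0.6268
  Equil         1.045      0.4182
  solve Keq expr → x = -0.2089; check Q = 0.06699
Then remove 0.07356 M of L.
Step 2:
                    D           L
  Initial       1.045      0.3447
  Change     -0.04159     0.06239
  Equil         1.003      0.4071
  solve Keq expr → x = 0.0208; check Q = 0.06699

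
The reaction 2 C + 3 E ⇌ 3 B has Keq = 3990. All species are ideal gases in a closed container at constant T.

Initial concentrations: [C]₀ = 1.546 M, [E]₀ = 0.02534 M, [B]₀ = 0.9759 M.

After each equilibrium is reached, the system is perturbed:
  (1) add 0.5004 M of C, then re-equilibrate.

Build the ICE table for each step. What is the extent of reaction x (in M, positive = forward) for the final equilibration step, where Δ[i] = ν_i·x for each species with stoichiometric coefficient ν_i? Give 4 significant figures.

Q₀ = 2.3899e+04 vs Keq = 3990 ⇒ Q>K, reverse
Step 1:
                   C          E          B
  Initial      1.546    0.02534     0.9759
  Change     0.01301    0.01951   -0.01951
  Equil        1.559    0.04485     0.9564
  solve Keq expr → x = -0.006503; check Q = 3990
Then add 0.5004 M of C.
Step 2:
                   C          E          B
  Initial      2.059    0.04485     0.9564
  Change   -0.004837  -0.007255   0.007255
  Equil        2.055    0.03759     0.9636
  solve Keq expr → x = 0.002418; check Q = 3990

x = 0.002418 M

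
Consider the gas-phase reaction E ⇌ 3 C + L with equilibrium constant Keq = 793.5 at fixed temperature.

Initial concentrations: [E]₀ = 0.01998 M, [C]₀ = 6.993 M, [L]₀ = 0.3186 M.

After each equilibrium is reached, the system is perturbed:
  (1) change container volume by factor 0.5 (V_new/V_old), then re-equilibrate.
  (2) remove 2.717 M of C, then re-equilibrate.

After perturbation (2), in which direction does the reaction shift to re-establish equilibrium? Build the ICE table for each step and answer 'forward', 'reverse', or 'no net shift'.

Direction: forward

Q₀ = 5453 vs Keq = 793.5 ⇒ Q>K, reverse
Step 1:
                  E         C         L
  Initial   0.01998     6.993    0.3186
  Change    0.07513   -0.2254  -0.07513
  Equil     0.09511     6.768    0.2435
  solve Keq expr → x = -0.07513; check Q = 793.5
Then change container volume by factor 0.5 (V_new/V_old).
Step 2:
                  E         C         L
  Initial    0.1902     13.54    0.4869
  Change     0.2962   -0.8885   -0.2962
  Equil      0.4864     12.65    0.1908
  solve Keq expr → x = -0.2962; check Q = 793.5
Then remove 2.717 M of C.
Step 3:
                  E         C         L
  Initial    0.4864      9.93    0.1908
  Change   -0.09779    0.2934   0.09779
  Equil      0.3886     10.22    0.2886
  solve Keq expr → x = 0.09779; check Q = 793.5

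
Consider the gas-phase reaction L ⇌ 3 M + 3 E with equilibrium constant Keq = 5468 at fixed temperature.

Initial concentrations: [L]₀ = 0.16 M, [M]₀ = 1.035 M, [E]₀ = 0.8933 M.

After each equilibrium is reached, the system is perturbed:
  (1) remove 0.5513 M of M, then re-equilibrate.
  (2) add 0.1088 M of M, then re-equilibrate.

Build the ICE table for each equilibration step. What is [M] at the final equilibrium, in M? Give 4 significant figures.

[M]_eq = 1.071 M

Q₀ = 4.94 vs Keq = 5468 ⇒ Q<K, forward
Step 1:
                    L           M           E
  Initial        0.16       1.035      0.8933
  Change      -0.1584      0.4752      0.4752
  Equil      0.001614        1.51       1.368
  solve Keq expr → x = 0.1584; check Q = 5468
Then remove 0.5513 M of M.
Step 2:
                    L           M           E
  Initial    0.001614      0.9589       1.368
  Change    -0.001193    0.003579    0.003579
  Equil    4.2110e-04      0.9624       1.372
  solve Keq expr → x = 0.001193; check Q = 5468
Then add 0.1088 M of M.
Step 3:
                    L           M           E
  Initial  4.2110e-04       1.071       1.372
  Change   1.5819e-04 -4.7457e-04 -4.7457e-04
  Equil    5.7929e-04       1.071       1.372
  solve Keq expr → x = -1.5819e-04; check Q = 5468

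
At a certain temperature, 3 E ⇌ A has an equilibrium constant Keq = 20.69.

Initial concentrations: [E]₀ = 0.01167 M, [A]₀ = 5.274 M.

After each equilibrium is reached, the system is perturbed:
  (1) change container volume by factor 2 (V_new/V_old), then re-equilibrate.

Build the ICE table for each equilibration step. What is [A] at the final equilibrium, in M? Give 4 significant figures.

[A]_eq = 2.475 M

Q₀ = 3.3184e+06 vs Keq = 20.69 ⇒ Q>K, reverse
Step 1:
                  E         A
  I         0.01167     5.274
  C          0.6141   -0.2047
  E          0.6257     5.069
  solve Keq expr → x = -0.2047; check Q = 20.69
Then change container volume by factor 2 (V_new/V_old).
Step 2:
                  E         A
  I          0.3129     2.535
  C          0.1798  -0.05994
  E          0.4927     2.475
  solve Keq expr → x = -0.05994; check Q = 20.69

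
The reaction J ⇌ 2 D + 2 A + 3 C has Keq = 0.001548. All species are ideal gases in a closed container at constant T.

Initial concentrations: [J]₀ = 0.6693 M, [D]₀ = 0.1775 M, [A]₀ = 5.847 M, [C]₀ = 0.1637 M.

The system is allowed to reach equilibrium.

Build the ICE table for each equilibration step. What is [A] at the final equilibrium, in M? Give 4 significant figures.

Q₀ = 0.00706 vs Keq = 0.001548 ⇒ Q>K, reverse
Step 1:
                  J         D         A         C
  init       0.6693    0.1775     5.847    0.1637
  Δ         0.01641  -0.03282  -0.03282  -0.04923
  eq         0.6857    0.1447     5.814    0.1145
  solve Keq expr → x = -0.01641; check Q = 0.001548

[A]_eq = 5.814 M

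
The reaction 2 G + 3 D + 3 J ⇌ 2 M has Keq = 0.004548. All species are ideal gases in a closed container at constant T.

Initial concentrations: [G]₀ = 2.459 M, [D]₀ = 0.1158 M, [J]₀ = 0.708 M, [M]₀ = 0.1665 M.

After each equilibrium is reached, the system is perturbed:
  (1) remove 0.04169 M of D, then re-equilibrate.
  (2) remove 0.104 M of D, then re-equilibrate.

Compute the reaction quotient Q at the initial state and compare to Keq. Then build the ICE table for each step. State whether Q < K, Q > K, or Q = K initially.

Q₀ = 8.319 vs Keq = 0.004548 ⇒ Q>K, reverse
Step 1:
                  G         D         J         M
  I           2.459    0.1158     0.708    0.1665
  C          0.1383    0.2075    0.2075   -0.1383
  E           2.597    0.3233    0.9155    0.0282
  solve Keq expr → x = -0.06915; check Q = 0.004548
Then remove 0.04169 M of D.
Step 2:
                  G         D         J         M
  I           2.597    0.2816    0.9155    0.0282
  C        0.004214  0.006321  0.006321 -0.004214
  E           2.602    0.2879    0.9218   0.02398
  solve Keq expr → x = -0.002107; check Q = 0.004548
Then remove 0.104 M of D.
Step 3:
                  G         D         J         M
  I           2.602    0.1839    0.9218   0.02398
  C         0.00985   0.01477   0.01477  -0.00985
  E           2.611    0.1987    0.9366   0.01413
  solve Keq expr → x = -0.004925; check Q = 0.004548

Q₀ = 8.319; Q > K (proceeds reverse)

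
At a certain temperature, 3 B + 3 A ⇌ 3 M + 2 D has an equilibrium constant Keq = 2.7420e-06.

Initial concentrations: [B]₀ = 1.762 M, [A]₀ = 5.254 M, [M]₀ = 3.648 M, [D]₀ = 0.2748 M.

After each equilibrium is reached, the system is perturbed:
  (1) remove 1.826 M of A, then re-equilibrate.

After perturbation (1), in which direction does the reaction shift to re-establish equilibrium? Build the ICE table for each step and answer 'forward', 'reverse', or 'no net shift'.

Direction: reverse

Q₀ = 0.004621 vs Keq = 2.7420e-06 ⇒ Q>K, reverse
Step 1:
                   B          A          M          D
  init         1.762      5.254      3.648     0.2748
  Δ           0.3942     0.3942    -0.3942    -0.2628
  eq           2.156      5.648      3.254    0.01199
  solve Keq expr → x = -0.1314; check Q = 2.7420e-06
Then remove 1.826 M of A.
Step 2:
                   B          A          M          D
  init         2.156      3.822      3.254    0.01199
  Δ         0.007851   0.007851  -0.007851  -0.005234
  eq           2.164       3.83      3.246   0.006757
  solve Keq expr → x = -0.002617; check Q = 2.7420e-06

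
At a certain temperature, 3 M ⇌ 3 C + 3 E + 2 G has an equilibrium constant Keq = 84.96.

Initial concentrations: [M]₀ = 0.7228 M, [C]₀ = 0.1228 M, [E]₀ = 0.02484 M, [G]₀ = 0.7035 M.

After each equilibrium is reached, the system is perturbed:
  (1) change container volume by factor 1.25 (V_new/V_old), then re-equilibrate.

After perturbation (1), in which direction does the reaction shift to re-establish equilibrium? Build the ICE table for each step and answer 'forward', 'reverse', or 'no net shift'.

Q₀ = 3.7198e-08 vs Keq = 84.96 ⇒ Q<K, forward
Step 1:
                    M           C           E           G
  Initial      0.7228      0.1228     0.02484      0.7035
  Change      -0.6095      0.6095      0.6095      0.4063
  Equil        0.1133      0.7323      0.6344        1.11
  solve Keq expr → x = 0.2032; check Q = 84.96
Then change container volume by factor 1.25 (V_new/V_old).
Step 2:
                    M           C           E           G
  Initial     0.09062      0.5859      0.5075      0.8879
  Change     -0.02219     0.02219     0.02219      0.0148
  Equil       0.06843      0.6081      0.5297      0.9027
  solve Keq expr → x = 0.007398; check Q = 84.96

Direction: forward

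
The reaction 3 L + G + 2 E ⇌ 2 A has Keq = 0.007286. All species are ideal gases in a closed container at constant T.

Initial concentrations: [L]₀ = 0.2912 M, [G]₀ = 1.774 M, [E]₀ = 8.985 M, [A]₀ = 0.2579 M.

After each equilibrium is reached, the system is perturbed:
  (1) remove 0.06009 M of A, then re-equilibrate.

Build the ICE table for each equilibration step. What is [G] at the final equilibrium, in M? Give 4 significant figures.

Q₀ = 0.01881 vs Keq = 0.007286 ⇒ Q>K, reverse
Step 1:
                    L           G           E           A
  I            0.2912       1.774       8.985      0.2579
  C           0.06194     0.02065     0.04129    -0.04129
  E            0.3531       1.795       9.026      0.2166
  solve Keq expr → x = -0.02065; check Q = 0.007286
Then remove 0.06009 M of A.
Step 2:
                    L           G           E           A
  I            0.3531       1.795       9.026      0.1565
  C          -0.03774    -0.01258    -0.02516     0.02516
  E            0.3154       1.782       9.001      0.1817
  solve Keq expr → x = 0.01258; check Q = 0.007286

[G]_eq = 1.782 M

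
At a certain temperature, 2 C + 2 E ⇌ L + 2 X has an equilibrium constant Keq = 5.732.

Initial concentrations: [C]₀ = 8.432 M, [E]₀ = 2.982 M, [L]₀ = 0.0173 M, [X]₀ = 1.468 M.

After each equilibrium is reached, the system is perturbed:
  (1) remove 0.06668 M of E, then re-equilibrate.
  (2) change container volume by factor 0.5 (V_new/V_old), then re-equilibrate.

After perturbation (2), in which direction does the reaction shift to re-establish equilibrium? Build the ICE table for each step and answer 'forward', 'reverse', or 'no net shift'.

Q₀ = 5.8969e-05 vs Keq = 5.732 ⇒ Q<K, forward
Step 1:
                   C          E          L          X
  Initial      8.432      2.982     0.0173      1.468
  Change       -2.64      -2.64       1.32       2.64
  Equil        5.792     0.3425      1.337      4.108
  solve Keq expr → x = 1.32; check Q = 5.732
Then remove 0.06668 M of E.
Step 2:
                   C          E          L          X
  Initial      5.792     0.2758      1.337      4.108
  Change     0.05538    0.05538   -0.02769   -0.05538
  Equil        5.848     0.3312      1.309      4.052
  solve Keq expr → x = -0.02769; check Q = 5.732
Then change container volume by factor 0.5 (V_new/V_old).
Step 3:
                   C          E          L          X
  Initial       11.7     0.6624      2.619      8.104
  Change     -0.1694    -0.1694     0.0847     0.1694
  Equil        11.53      0.493      2.703      8.274
  solve Keq expr → x = 0.0847; check Q = 5.732

Direction: forward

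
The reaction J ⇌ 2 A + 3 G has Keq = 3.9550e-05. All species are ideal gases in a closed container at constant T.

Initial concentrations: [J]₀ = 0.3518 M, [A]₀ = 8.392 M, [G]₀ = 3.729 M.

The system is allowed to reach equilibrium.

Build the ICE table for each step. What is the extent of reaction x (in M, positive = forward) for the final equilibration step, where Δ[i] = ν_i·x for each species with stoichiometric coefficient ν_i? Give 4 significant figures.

Q₀ = 1.0380e+04 vs Keq = 3.9550e-05 ⇒ Q>K, reverse
Step 1:
                   J          A          G
  init        0.3518      8.392      3.729
  Δ            1.239     -2.478     -3.717
  eq           1.591      5.914    0.01216
  solve Keq expr → x = -1.239; check Q = 3.9550e-05

x = -1.239 M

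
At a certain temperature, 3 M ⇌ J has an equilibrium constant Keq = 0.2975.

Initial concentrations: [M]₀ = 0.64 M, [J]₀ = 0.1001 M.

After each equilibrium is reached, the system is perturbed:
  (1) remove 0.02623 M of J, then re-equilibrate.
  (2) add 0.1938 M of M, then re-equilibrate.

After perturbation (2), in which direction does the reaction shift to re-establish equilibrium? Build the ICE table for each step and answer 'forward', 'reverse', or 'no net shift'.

Direction: forward

Q₀ = 0.3819 vs Keq = 0.2975 ⇒ Q>K, reverse
Step 1:
                  M         J
  init         0.64    0.1001
  Δ         0.03085  -0.01028
  eq         0.6708   0.08982
  solve Keq expr → x = -0.01028; check Q = 0.2975
Then remove 0.02623 M of J.
Step 2:
                  M         J
  init       0.6708   0.06359
  Δ        -0.03677   0.01226
  eq         0.6341   0.07584
  solve Keq expr → x = 0.01226; check Q = 0.2975
Then add 0.1938 M of M.
Step 3:
                  M         J
  init       0.8279   0.07584
  Δ         -0.1069   0.03564
  eq          0.721    0.1115
  solve Keq expr → x = 0.03564; check Q = 0.2975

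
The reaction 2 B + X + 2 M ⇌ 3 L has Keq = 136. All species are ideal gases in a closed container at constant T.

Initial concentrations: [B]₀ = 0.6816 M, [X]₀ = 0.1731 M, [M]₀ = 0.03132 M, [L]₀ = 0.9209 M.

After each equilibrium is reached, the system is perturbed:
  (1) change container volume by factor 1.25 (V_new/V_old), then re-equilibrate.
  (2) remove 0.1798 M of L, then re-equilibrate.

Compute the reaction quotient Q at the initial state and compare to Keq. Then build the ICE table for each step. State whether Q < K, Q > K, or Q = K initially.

Q₀ = 9900; Q > K (proceeds reverse)

Q₀ = 9900 vs Keq = 136 ⇒ Q>K, reverse
Step 1:
                    B           X           M           L
  I            0.6816      0.1731     0.03132      0.9209
  C            0.1143     0.05717      0.1143     -0.1715
  E            0.7959      0.2303      0.1457      0.7494
  solve Keq expr → x = -0.05717; check Q = 136
Then change container volume by factor 1.25 (V_new/V_old).
Step 2:
                    B           X           M           L
  I            0.6367      0.1842      0.1165      0.5995
  C            0.0151     0.00755      0.0151    -0.02265
  E            0.6518      0.1918      0.1316      0.5769
  solve Keq expr → x = -0.00755; check Q = 136
Then remove 0.1798 M of L.
Step 3:
                    B           X           M           L
  I            0.6518      0.1918      0.1316      0.3971
  C          -0.03291    -0.01646    -0.03291     0.04937
  E            0.6189      0.1753     0.09871      0.4464
  solve Keq expr → x = 0.01646; check Q = 136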